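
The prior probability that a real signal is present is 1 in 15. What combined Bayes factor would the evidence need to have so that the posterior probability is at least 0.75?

42

Prior odds = (1/15)/(14/15) = 1/14.
Target odds = 0.75/0.25 = 3.
Required Bayes factor = 3 ÷ (1/14) = 42.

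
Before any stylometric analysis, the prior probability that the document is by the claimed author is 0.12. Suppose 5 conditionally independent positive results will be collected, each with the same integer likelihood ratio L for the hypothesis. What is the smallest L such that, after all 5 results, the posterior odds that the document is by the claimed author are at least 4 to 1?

Prior odds = 0.12/0.88 = 3/22.
Target odds = 4.
Need L⁵ ≥ 4 ÷ (3/22) = 88/3.
1⁵ = 1 < 88/3 ≤ 32 = 2⁵, so L = 2.

2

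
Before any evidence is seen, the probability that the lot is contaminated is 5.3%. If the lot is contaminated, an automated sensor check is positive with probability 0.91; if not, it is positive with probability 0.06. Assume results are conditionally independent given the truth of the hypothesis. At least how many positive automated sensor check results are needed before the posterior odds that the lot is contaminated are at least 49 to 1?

3

Prior odds: 0.053 ÷ 0.947 = 53/947.
Likelihood ratio of a positive = 0.91/0.06 = 91/6.
Target odds = 49.
Require (91/6)ⁿ ≥ 49 ÷ (53/947) = 46403/53.
(91/6)² = 8281/36 falls short of 46403/53 but (91/6)³ = 753571/216 reaches it, so n = 3.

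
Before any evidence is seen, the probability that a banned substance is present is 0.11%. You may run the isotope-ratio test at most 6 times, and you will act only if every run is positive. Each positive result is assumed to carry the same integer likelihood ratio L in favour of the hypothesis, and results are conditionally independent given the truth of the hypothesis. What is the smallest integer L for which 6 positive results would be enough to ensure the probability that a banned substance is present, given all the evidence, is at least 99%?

7

Prior odds = 0.0011/0.9989 = 11/9989.
Target odds = 0.99/0.01 = 99.
Need L⁶ ≥ 99 ÷ (11/9989) = 89901.
6⁶ = 46656 < 89901 ≤ 117649 = 7⁶, so L = 7.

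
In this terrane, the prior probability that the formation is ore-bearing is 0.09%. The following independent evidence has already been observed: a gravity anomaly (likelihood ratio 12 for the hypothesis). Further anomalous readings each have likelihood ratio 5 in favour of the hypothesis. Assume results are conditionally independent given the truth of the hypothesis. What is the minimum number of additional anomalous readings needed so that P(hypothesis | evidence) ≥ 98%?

6

Prior odds = 0.0009/0.9991 = 9/9991.
Bayes factor of the evidence already in hand = 12.
Odds after that evidence = (9/9991) × 12 = 108/9991.
Target odds = 0.98/0.02 = 49.
Need 5ⁿ ≥ 49 ÷ (108/9991) = 489559/108.
5⁵ = 3125 falls short of 489559/108 but 5⁶ = 15625 reaches it, so n = 6.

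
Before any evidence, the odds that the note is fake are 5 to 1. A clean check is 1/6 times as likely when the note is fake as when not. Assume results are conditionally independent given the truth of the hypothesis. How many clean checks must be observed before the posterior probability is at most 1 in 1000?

5

Prior odds = 5.
Likelihood ratio per clean check = 1/6.
Target odds: 0.001 ÷ 0.999 = 1/999.
Need 5 × (1/6)ⁿ ≤ 1/999, i.e. (1/6)ⁿ ≤ 1/4995.
(1/6)⁴ = 1/1296 is still above 1/4995 but (1/6)⁵ = 1/7776 is at or below it, so n = 5.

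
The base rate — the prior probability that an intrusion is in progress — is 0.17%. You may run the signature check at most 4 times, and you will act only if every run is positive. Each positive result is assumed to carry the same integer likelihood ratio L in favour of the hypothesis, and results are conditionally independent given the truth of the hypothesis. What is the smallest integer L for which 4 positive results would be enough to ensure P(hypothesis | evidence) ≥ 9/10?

Prior odds = 0.0017/0.9983 = 17/9983.
Target odds = 0.9/0.1 = 9.
Need L⁴ ≥ 9 ÷ (17/9983) = 89847/17.
8⁴ = 4096 < 89847/17 ≤ 6561 = 9⁴, so L = 9.

9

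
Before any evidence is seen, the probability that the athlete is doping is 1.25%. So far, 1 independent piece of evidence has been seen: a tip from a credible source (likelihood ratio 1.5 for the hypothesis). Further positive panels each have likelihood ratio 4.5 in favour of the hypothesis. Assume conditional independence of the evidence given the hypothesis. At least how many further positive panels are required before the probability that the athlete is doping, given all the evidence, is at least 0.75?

4

Prior odds = 0.0125/0.9875 = 1/79.
Bayes factor of the evidence already in hand = 1.5.
Odds after that evidence = (1/79) × 1.5 = 3/158.
Target odds = 0.75/0.25 = 3.
Need 4.5ⁿ ≥ 3 ÷ (3/158) = 158.
4.5³ = 91.125 falls short of 158 but 4.5⁴ = 410.0625 reaches it, so n = 4.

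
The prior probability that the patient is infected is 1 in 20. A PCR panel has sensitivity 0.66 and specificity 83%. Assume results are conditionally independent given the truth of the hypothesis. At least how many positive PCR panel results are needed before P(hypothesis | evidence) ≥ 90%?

4

Prior odds: 0.05 ÷ 0.95 = 1/19.
False-positive rate = 1 − 0.83 = 0.17; likelihood ratio of a positive = 0.66/0.17 = 66/17.
Target posterior odds = 0.9/0.1 = 9.
Need (1/19) × (66/17)ⁿ ≥ 9, i.e. (66/17)ⁿ ≥ 171.
(66/17)³ = 287496/4913 falls short of 171 but (66/17)⁴ = 18974736/83521 reaches it, so n = 4.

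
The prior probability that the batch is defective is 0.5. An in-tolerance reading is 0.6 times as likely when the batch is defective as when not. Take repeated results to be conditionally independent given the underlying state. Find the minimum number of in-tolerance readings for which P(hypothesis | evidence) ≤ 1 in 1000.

14

Prior odds = 0.5/0.5 = 1.
Likelihood ratio per in-tolerance reading = 0.6.
Target posterior odds = 0.001/0.999 = 1/999.
Require 0.6ⁿ ≤ 1/999 ÷ 1 = 1/999.
0.6¹³ ≈0.00130607 is still above 1/999 but 0.6¹⁴ ≈0.000783642 is at or below it, so n = 14.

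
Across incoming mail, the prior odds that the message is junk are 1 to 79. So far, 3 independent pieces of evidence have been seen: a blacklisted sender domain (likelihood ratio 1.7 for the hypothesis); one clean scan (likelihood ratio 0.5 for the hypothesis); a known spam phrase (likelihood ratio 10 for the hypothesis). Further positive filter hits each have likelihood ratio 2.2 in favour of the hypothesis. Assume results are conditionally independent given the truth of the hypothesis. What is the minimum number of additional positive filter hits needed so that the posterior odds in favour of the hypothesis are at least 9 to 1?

6

Prior odds = 1/79.
Combined Bayes factor of the evidence already in hand = 1.7 × 0.5 × 10 = 8.5.
Odds after that evidence = (1/79) × 8.5 = 17/158.
Target odds = 9.
Need 2.2ⁿ ≥ 9 ÷ (17/158) = 1422/17.
2.2⁵ = 51.53632 falls short of 1422/17 but 2.2⁶ = 1771561/15625 reaches it, so n = 6.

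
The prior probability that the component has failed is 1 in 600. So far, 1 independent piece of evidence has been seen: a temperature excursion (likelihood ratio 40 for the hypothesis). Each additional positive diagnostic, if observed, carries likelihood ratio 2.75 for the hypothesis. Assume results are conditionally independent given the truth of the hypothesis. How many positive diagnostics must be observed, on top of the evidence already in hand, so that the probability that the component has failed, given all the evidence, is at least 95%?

6

Prior odds = (1/600)/(599/600) = 1/599.
Bayes factor of the evidence already in hand = 40.
Odds after that evidence = (1/599) × 40 = 40/599.
Target odds = 0.95/0.05 = 19.
Need 2.75ⁿ ≥ 19 ÷ (40/599) = 284.525.
2.75⁵ = 161051/1024 falls short of 284.525 but 2.75⁶ = 1771561/4096 reaches it, so n = 6.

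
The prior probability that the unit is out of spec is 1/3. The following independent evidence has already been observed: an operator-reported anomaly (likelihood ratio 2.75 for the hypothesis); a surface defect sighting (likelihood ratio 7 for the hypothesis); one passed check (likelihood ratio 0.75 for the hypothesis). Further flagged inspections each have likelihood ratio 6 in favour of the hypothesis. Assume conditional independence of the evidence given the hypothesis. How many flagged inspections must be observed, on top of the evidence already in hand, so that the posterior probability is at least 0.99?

Prior odds = (1/3)/(2/3) = 0.5.
Combined Bayes factor of the evidence already in hand = 2.75 × 7 × 0.75 = 14.4375.
Odds after that evidence = 0.5 × 14.4375 = 7.21875.
Target odds = 0.99/0.01 = 99.
Need 6ⁿ ≥ 99 ÷ 7.21875 = 96/7.
6¹ = 6 falls short of 96/7 but 6² = 36 reaches it, so n = 2.

2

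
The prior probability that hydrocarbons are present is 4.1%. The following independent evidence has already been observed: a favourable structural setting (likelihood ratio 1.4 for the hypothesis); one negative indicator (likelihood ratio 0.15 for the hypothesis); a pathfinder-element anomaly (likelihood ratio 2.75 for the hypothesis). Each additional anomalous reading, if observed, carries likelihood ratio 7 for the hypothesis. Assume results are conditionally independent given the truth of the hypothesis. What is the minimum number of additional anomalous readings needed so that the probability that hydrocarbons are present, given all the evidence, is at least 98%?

Prior odds = 0.041/0.959 = 41/959.
Combined Bayes factor of the evidence already in hand = 1.4 × 0.15 × 2.75 = 0.5775.
Odds after that evidence = (41/959) × 0.5775 = 1353/54800.
Target odds = 0.98/0.02 = 49.
Need 7ⁿ ≥ 49 ÷ (1353/54800) = 2685200/1353.
7³ = 343 falls short of 2685200/1353 but 7⁴ = 2401 reaches it, so n = 4.

4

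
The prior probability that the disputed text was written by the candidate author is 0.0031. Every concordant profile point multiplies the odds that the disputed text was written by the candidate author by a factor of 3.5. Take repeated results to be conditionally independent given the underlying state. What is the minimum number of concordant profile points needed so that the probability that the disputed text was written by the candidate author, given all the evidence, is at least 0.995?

9

Prior odds = 0.0031/0.9969 = 31/9969.
Likelihood ratio per concordant profile point = 3.5.
Target posterior odds = 0.995/0.005 = 199.
Need (31/9969) × 3.5ⁿ ≥ 199, i.e. 3.5ⁿ ≥ 1983831/31.
3.5⁸ = 5764801/256 falls short of 1983831/31 but 3.5⁹ = 40353607/512 reaches it, so n = 9.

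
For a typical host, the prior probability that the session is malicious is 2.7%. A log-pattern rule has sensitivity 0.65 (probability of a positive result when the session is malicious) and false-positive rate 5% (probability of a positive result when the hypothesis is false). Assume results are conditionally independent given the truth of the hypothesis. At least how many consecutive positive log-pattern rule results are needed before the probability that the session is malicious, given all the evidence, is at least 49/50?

3

Prior odds: 0.027 ÷ 0.973 = 27/973.
Likelihood ratio of a positive result = 0.65/0.05 = 13.
Target posterior odds = 0.98/0.02 = 49.
Require 13ⁿ ≥ 49 ÷ (27/973) = 47677/27.
13² = 169 falls short of 47677/27 but 13³ = 2197 reaches it, so n = 3.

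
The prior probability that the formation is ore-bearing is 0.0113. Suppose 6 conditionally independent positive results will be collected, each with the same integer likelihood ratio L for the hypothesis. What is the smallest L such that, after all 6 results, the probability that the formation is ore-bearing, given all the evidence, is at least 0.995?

Prior odds = 0.0113/0.9887 = 113/9887.
Target odds = 0.995/0.005 = 199.
Need L⁶ ≥ 199 ÷ (113/9887) = 1967513/113.
5⁶ = 15625 < 1967513/113 ≤ 46656 = 6⁶, so L = 6.

6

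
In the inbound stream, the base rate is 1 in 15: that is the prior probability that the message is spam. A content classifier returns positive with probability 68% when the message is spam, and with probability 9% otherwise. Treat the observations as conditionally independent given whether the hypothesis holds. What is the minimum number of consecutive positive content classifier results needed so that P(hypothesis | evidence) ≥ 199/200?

4

Prior odds: (1/15) ÷ (14/15) = 1/14.
Likelihood ratio of a positive result = 0.68/0.09 = 68/9.
Target odds: 0.995 ÷ 0.005 = 199.
Need (1/14) × (68/9)ⁿ ≥ 199, i.e. (68/9)ⁿ ≥ 2786.
(68/9)³ = 314432/729 falls short of 2786 but (68/9)⁴ = 21381376/6561 reaches it, so n = 4.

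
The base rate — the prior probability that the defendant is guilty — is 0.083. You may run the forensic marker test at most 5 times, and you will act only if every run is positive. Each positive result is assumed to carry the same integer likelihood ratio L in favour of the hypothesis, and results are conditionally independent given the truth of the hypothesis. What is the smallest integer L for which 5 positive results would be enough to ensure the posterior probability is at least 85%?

Prior odds = 0.083/0.917 = 83/917.
Target odds = 0.85/0.15 = 17/3.
Need L⁵ ≥ 17/3 ÷ (83/917) = 15589/249.
2⁵ = 32 < 15589/249 ≤ 243 = 3⁵, so L = 3.

3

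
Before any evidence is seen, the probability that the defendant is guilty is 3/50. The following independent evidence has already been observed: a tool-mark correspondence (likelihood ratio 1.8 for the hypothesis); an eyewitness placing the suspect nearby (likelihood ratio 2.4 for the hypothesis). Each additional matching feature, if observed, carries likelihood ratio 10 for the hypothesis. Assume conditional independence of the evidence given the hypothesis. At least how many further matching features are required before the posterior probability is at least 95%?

2

Prior odds = 0.06/0.94 = 3/47.
Combined Bayes factor of the evidence already in hand = 1.8 × 2.4 = 4.32.
Odds after that evidence = (3/47) × 4.32 = 324/1175.
Target odds = 0.95/0.05 = 19.
Need 10ⁿ ≥ 19 ÷ (324/1175) = 22325/324.
10¹ = 10 falls short of 22325/324 but 10² = 100 reaches it, so n = 2.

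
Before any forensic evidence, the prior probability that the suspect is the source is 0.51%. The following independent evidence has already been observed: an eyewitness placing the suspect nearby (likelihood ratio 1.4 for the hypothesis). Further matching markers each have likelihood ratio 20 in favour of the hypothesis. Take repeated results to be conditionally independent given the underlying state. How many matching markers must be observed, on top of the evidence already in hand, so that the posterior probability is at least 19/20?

Prior odds = 0.0051/0.9949 = 51/9949.
Bayes factor of the evidence already in hand = 1.4.
Odds after that evidence = (51/9949) × 1.4 = 357/49745.
Target odds = 0.95/0.05 = 19.
Need 20ⁿ ≥ 19 ÷ (357/49745) = 945155/357.
20² = 400 falls short of 945155/357 but 20³ = 8000 reaches it, so n = 3.

3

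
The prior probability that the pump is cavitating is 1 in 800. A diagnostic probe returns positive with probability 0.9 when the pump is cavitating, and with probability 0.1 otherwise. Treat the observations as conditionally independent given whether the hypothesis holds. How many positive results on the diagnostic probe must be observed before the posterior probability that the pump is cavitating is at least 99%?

Prior odds: 0.00125 ÷ 0.99875 = 1/799.
Likelihood ratio of a positive result = 0.9/0.1 = 9.
Target odds: 0.99 ÷ 0.01 = 99.
Need (1/799) × 9ⁿ ≥ 99, i.e. 9ⁿ ≥ 79101.
9⁵ = 59049 falls short of 79101 but 9⁶ = 531441 reaches it, so n = 6.

6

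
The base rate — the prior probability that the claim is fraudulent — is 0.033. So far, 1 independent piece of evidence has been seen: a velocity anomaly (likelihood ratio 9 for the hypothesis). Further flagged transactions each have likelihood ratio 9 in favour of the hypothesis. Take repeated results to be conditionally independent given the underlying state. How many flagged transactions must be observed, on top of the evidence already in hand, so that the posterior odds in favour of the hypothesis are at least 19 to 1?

Prior odds = 0.033/0.967 = 33/967.
Bayes factor of the evidence already in hand = 9.
Odds after that evidence = (33/967) × 9 = 297/967.
Target odds = 19.
Need 9ⁿ ≥ 19 ÷ (297/967) = 18373/297.
9¹ = 9 falls short of 18373/297 but 9² = 81 reaches it, so n = 2.

2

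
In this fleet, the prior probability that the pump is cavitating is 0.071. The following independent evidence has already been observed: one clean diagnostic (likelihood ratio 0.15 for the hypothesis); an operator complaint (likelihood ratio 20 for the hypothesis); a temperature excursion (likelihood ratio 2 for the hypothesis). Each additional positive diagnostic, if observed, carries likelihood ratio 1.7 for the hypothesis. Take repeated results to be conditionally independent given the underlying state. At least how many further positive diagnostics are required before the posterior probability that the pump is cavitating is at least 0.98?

9

Prior odds = 0.071/0.929 = 71/929.
Combined Bayes factor of the evidence already in hand = 0.15 × 20 × 2 = 6.
Odds after that evidence = (71/929) × 6 = 426/929.
Target odds = 0.98/0.02 = 49.
Need 1.7ⁿ ≥ 49 ÷ (426/929) = 45521/426.
1.7⁸ ≈69.7576 falls short of 45521/426 but 1.7⁹ ≈118.588 reaches it, so n = 9.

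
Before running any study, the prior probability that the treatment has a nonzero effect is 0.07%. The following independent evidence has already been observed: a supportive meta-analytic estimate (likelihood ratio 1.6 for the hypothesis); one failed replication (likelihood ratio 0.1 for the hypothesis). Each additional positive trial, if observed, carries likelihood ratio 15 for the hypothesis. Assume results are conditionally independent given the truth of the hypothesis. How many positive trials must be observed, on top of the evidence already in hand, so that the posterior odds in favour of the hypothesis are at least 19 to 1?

Prior odds = 0.0007/0.9993 = 7/9993.
Combined Bayes factor of the evidence already in hand = 1.6 × 0.1 = 0.16.
Odds after that evidence = (7/9993) × 0.16 = 28/249825.
Target odds = 19.
Need 15ⁿ ≥ 19 ÷ (28/249825) = 4746675/28.
15⁴ = 50625 falls short of 4746675/28 but 15⁵ = 759375 reaches it, so n = 5.

5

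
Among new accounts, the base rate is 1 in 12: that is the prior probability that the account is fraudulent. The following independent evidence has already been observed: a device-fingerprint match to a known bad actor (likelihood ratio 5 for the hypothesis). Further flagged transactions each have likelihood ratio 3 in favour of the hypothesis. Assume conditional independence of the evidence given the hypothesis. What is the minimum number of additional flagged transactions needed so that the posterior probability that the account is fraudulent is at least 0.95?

Prior odds = (1/12)/(11/12) = 1/11.
Bayes factor of the evidence already in hand = 5.
Odds after that evidence = (1/11) × 5 = 5/11.
Target odds = 0.95/0.05 = 19.
Need 3ⁿ ≥ 19 ÷ (5/11) = 41.8.
3³ = 27 falls short of 41.8 but 3⁴ = 81 reaches it, so n = 4.

4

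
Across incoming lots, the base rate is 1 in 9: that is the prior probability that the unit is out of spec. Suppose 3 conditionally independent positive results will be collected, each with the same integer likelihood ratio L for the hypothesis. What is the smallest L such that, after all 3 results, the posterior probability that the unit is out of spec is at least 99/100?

Prior odds = (1/9)/(8/9) = 0.125.
Target odds = 0.99/0.01 = 99.
Need L³ ≥ 99 ÷ 0.125 = 792.
9³ = 729 < 792 ≤ 1000 = 10³, so L = 10.

10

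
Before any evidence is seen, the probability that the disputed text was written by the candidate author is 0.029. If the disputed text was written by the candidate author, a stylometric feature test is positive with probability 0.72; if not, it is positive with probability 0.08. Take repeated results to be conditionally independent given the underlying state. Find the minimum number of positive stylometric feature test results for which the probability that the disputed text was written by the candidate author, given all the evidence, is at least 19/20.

Prior odds: 0.029 ÷ 0.971 = 29/971.
Likelihood ratio of a positive = 0.72/0.08 = 9.
Target odds: 0.95 ÷ 0.05 = 19.
Need (29/971) × 9ⁿ ≥ 19, i.e. 9ⁿ ≥ 18449/29.
9² = 81 falls short of 18449/29 but 9³ = 729 reaches it, so n = 3.

3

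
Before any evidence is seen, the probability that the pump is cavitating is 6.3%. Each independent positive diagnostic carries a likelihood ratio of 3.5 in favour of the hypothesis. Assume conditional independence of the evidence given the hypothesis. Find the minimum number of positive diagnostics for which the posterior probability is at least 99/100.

6

Prior odds: 0.063 ÷ 0.937 = 63/937.
Likelihood ratio per positive diagnostic = 3.5.
Target odds: 0.99 ÷ 0.01 = 99.
Need (63/937) × 3.5ⁿ ≥ 99, i.e. 3.5ⁿ ≥ 10307/7.
3.5⁵ = 525.21875 falls short of 10307/7 but 3.5⁶ = 1838.265625 reaches it, so n = 6.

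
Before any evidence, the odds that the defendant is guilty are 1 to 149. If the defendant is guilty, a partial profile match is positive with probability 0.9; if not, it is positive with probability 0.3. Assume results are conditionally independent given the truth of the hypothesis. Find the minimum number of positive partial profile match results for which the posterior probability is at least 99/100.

Prior odds = 1/149.
Likelihood ratio of a positive = 0.9/0.3 = 3.
Target posterior odds = 0.99/0.01 = 99.
Require 3ⁿ ≥ 99 ÷ (1/149) = 14751.
3⁸ = 6561 falls short of 14751 but 3⁹ = 19683 reaches it, so n = 9.

9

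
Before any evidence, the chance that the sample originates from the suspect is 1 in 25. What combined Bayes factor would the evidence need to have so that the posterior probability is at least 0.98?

1176

Prior odds = 0.04/0.96 = 1/24.
Target odds = 0.98/0.02 = 49.
Required Bayes factor = 49 ÷ (1/24) = 1176.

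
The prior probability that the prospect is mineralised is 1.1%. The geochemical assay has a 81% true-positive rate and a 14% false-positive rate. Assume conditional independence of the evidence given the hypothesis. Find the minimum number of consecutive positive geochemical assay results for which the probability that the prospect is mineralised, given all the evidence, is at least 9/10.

4

Prior odds = 0.011/0.989 = 11/989.
Likelihood ratio of a positive result = 0.81/0.14 = 81/14.
Target posterior odds = 0.9/0.1 = 9.
Require (81/14)ⁿ ≥ 9 ÷ (11/989) = 8901/11.
(81/14)³ = 531441/2744 falls short of 8901/11 but (81/14)⁴ = 43046721/38416 reaches it, so n = 4.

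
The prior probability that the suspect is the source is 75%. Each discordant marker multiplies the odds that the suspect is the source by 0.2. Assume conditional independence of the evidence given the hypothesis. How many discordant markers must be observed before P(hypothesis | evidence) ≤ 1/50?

Prior odds: 0.75 ÷ 0.25 = 3.
Likelihood ratio per discordant marker = 0.2.
Target odds: 0.02 ÷ 0.98 = 1/49.
Need 3 × 0.2ⁿ ≤ 1/49, i.e. 0.2ⁿ ≤ 1/147.
0.2³ = 0.008 is still above 1/147 but 0.2⁴ = 0.0016 is at or below it, so n = 4.

4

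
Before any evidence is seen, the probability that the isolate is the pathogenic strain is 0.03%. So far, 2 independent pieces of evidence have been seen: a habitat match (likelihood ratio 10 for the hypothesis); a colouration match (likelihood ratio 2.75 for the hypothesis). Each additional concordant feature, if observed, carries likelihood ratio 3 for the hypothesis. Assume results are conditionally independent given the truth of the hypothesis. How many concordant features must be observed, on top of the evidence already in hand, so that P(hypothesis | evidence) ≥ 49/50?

Prior odds = 0.0003/0.9997 = 3/9997.
Combined Bayes factor of the evidence already in hand = 10 × 2.75 = 27.5.
Odds after that evidence = (3/9997) × 27.5 = 165/19994.
Target odds = 0.98/0.02 = 49.
Need 3ⁿ ≥ 49 ÷ (165/19994) = 979706/165.
3⁷ = 2187 falls short of 979706/165 but 3⁸ = 6561 reaches it, so n = 8.

8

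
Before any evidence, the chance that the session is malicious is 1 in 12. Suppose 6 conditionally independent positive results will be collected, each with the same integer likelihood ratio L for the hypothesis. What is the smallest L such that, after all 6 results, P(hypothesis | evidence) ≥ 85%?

2

Prior odds = (1/12)/(11/12) = 1/11.
Target odds = 0.85/0.15 = 17/3.
Need L⁶ ≥ 17/3 ÷ (1/11) = 187/3.
1⁶ = 1 < 187/3 ≤ 64 = 2⁶, so L = 2.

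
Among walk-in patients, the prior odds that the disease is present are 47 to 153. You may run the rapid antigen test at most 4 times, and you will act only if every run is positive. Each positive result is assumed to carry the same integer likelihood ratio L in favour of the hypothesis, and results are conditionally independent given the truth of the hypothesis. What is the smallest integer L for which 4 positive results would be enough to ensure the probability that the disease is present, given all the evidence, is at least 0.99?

5

Prior odds = 47/153.
Target odds = 0.99/0.01 = 99.
Need L⁴ ≥ 99 ÷ (47/153) = 15147/47.
4⁴ = 256 < 15147/47 ≤ 625 = 5⁴, so L = 5.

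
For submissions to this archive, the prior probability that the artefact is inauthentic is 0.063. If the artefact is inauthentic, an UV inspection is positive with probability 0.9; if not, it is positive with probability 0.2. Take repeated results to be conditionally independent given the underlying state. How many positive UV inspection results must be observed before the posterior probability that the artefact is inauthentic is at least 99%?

Prior odds = 0.063/0.937 = 63/937.
Likelihood ratio of a positive = 0.9/0.2 = 4.5.
Target posterior odds = 0.99/0.01 = 99.
Need (63/937) × 4.5ⁿ ≥ 99, i.e. 4.5ⁿ ≥ 10307/7.
4.5⁴ = 410.0625 falls short of 10307/7 but 4.5⁵ = 1845.28125 reaches it, so n = 5.

5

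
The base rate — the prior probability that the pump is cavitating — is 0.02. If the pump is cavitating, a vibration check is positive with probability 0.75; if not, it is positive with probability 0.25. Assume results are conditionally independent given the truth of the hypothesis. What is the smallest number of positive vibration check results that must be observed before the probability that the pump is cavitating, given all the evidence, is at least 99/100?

Prior odds: 0.02 ÷ 0.98 = 1/49.
Likelihood ratio of a positive = 0.75/0.25 = 3.
Target posterior odds = 0.99/0.01 = 99.
Require 3ⁿ ≥ 99 ÷ (1/49) = 4851.
3⁷ = 2187 falls short of 4851 but 3⁸ = 6561 reaches it, so n = 8.

8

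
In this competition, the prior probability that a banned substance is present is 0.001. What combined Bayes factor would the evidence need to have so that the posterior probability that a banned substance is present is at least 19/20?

Prior odds = 0.001/0.999 = 1/999.
Target odds = 0.95/0.05 = 19.
Required Bayes factor = 19 ÷ (1/999) = 18981.

18981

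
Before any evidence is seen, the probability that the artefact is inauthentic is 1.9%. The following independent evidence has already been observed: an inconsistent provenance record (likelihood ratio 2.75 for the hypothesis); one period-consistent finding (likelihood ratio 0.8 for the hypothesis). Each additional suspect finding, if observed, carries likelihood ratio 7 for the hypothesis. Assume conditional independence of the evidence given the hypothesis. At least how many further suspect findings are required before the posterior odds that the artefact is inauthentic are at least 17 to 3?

Prior odds = 0.019/0.981 = 19/981.
Combined Bayes factor of the evidence already in hand = 2.75 × 0.8 = 2.2.
Odds after that evidence = (19/981) × 2.2 = 209/4905.
Target odds = 17/3.
Need 7ⁿ ≥ 17/3 ÷ (209/4905) = 27795/209.
7² = 49 falls short of 27795/209 but 7³ = 343 reaches it, so n = 3.

3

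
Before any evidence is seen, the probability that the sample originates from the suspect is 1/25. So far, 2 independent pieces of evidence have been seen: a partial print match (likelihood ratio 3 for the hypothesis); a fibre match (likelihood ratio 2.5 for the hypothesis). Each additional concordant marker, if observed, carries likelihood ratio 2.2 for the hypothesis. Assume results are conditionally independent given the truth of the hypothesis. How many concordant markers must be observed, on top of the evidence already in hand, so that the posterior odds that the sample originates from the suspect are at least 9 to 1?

5

Prior odds = 0.04/0.96 = 1/24.
Combined Bayes factor of the evidence already in hand = 3 × 2.5 = 7.5.
Odds after that evidence = (1/24) × 7.5 = 0.3125.
Target odds = 9.
Need 2.2ⁿ ≥ 9 ÷ 0.3125 = 28.8.
2.2⁴ = 23.4256 falls short of 28.8 but 2.2⁵ = 51.53632 reaches it, so n = 5.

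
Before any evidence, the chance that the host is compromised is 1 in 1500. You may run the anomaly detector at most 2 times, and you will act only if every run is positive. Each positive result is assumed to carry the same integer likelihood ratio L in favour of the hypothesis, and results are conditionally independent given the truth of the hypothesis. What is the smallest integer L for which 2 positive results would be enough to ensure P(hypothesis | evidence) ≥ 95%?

169

Prior odds = (1/1500)/(1499/1500) = 1/1499.
Target odds = 0.95/0.05 = 19.
Need L² ≥ 19 ÷ (1/1499) = 28481.
168² = 28224 < 28481 ≤ 28561 = 169², so L = 169.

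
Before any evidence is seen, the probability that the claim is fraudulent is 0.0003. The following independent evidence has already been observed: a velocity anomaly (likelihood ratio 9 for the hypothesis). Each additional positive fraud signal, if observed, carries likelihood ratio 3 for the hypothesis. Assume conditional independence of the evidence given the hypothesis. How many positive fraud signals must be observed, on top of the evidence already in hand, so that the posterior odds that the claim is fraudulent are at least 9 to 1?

8

Prior odds = 0.0003/0.9997 = 3/9997.
Bayes factor of the evidence already in hand = 9.
Odds after that evidence = (3/9997) × 9 = 27/9997.
Target odds = 9.
Need 3ⁿ ≥ 9 ÷ (27/9997) = 9997/3.
3⁷ = 2187 falls short of 9997/3 but 3⁸ = 6561 reaches it, so n = 8.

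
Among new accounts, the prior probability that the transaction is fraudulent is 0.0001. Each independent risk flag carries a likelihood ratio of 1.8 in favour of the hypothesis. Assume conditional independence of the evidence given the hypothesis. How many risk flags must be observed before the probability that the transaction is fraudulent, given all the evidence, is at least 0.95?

Prior odds = 0.0001/0.9999 = 1/9999.
Likelihood ratio per risk flag = 1.8.
Target odds: 0.95 ÷ 0.05 = 19.
Need (1/9999) × 1.8ⁿ ≥ 19, i.e. 1.8ⁿ ≥ 189981.
1.8²⁰ ≈127482 falls short of 189981 but 1.8²¹ ≈229468 reaches it, so n = 21.

21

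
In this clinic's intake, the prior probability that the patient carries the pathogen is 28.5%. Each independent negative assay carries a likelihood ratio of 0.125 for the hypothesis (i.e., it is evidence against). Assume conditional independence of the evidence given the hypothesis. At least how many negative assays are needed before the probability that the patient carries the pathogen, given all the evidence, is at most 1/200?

3

Prior odds = 0.285/0.715 = 57/143.
Likelihood ratio per negative assay = 0.125.
Target posterior odds = 0.005/0.995 = 1/199.
Need (57/143) × 0.125ⁿ ≤ 1/199, i.e. 0.125ⁿ ≤ 143/11343.
0.125² = 0.015625 is still above 143/11343 but 0.125³ = 0.001953125 is at or below it, so n = 3.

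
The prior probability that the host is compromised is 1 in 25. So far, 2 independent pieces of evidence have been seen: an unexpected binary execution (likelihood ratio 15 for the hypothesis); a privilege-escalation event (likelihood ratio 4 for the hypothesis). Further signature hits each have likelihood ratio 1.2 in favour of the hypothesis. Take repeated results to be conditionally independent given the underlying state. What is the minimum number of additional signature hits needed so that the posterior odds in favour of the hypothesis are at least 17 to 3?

5

Prior odds = 0.04/0.96 = 1/24.
Combined Bayes factor of the evidence already in hand = 15 × 4 = 60.
Odds after that evidence = (1/24) × 60 = 2.5.
Target odds = 17/3.
Need 1.2ⁿ ≥ 17/3 ÷ 2.5 = 34/15.
1.2⁴ = 2.0736 falls short of 34/15 but 1.2⁵ = 2.48832 reaches it, so n = 5.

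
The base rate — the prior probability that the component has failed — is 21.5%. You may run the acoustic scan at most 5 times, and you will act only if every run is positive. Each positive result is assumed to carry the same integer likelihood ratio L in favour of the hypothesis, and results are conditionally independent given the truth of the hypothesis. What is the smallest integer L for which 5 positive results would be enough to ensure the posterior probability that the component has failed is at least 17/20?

2

Prior odds = 0.215/0.785 = 43/157.
Target odds = 0.85/0.15 = 17/3.
Need L⁵ ≥ 17/3 ÷ (43/157) = 2669/129.
1⁵ = 1 < 2669/129 ≤ 32 = 2⁵, so L = 2.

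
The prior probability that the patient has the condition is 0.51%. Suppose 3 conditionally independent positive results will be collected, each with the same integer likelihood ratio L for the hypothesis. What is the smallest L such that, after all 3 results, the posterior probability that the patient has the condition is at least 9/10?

13

Prior odds = 0.0051/0.9949 = 51/9949.
Target odds = 0.9/0.1 = 9.
Need L³ ≥ 9 ÷ (51/9949) = 29847/17.
12³ = 1728 < 29847/17 ≤ 2197 = 13³, so L = 13.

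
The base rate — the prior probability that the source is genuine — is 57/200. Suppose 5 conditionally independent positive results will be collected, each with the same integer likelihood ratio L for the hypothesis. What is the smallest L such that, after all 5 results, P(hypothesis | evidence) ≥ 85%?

2

Prior odds = 0.285/0.715 = 57/143.
Target odds = 0.85/0.15 = 17/3.
Need L⁵ ≥ 17/3 ÷ (57/143) = 2431/171.
1⁵ = 1 < 2431/171 ≤ 32 = 2⁵, so L = 2.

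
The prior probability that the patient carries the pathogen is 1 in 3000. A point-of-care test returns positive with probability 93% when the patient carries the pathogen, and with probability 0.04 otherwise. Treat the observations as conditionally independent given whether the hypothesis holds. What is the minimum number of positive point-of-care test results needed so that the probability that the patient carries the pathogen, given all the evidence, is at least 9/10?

4

Prior odds = (1/3000)/(2999/3000) = 1/2999.
Likelihood ratio of a positive result = 0.93/0.04 = 23.25.
Target posterior odds = 0.9/0.1 = 9.
Require 23.25ⁿ ≥ 9 ÷ (1/2999) = 26991.
23.25³ = 804357/64 falls short of 26991 but 23.25⁴ = 74805201/256 reaches it, so n = 4.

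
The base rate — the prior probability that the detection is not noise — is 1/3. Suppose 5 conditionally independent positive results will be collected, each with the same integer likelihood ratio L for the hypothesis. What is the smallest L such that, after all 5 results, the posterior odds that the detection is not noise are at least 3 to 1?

Prior odds = (1/3)/(2/3) = 0.5.
Target odds = 3.
Need L⁵ ≥ 3 ÷ 0.5 = 6.
1⁵ = 1 < 6 ≤ 32 = 2⁵, so L = 2.

2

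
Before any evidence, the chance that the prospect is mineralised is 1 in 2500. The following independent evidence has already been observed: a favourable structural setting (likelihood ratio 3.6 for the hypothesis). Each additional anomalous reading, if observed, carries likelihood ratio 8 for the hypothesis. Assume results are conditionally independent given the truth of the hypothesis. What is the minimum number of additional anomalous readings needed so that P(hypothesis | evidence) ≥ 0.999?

7

Prior odds = 0.0004/0.9996 = 1/2499.
Bayes factor of the evidence already in hand = 3.6.
Odds after that evidence = (1/2499) × 3.6 = 6/4165.
Target odds = 0.999/0.001 = 999.
Need 8ⁿ ≥ 999 ÷ (6/4165) = 693472.5.
8⁶ = 262144 falls short of 693472.5 but 8⁷ = 2097152 reaches it, so n = 7.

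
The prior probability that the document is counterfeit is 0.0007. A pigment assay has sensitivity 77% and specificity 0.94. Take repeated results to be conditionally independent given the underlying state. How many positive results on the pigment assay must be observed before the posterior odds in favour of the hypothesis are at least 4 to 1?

4

Prior odds = 0.0007/0.9993 = 7/9993.
False-positive rate = 1 − 0.94 = 0.06; likelihood ratio of a positive = 0.77/0.06 = 77/6.
Target odds = 4.
Require (77/6)ⁿ ≥ 4 ÷ (7/9993) = 39972/7.
(77/6)³ = 456533/216 falls short of 39972/7 but (77/6)⁴ = 35153041/1296 reaches it, so n = 4.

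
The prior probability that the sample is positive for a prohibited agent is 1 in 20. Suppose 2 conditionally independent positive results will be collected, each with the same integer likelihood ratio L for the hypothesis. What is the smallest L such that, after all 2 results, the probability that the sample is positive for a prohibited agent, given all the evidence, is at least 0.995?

Prior odds = 0.05/0.95 = 1/19.
Target odds = 0.995/0.005 = 199.
Need L² ≥ 199 ÷ (1/19) = 3781.
61² = 3721 < 3781 ≤ 3844 = 62², so L = 62.

62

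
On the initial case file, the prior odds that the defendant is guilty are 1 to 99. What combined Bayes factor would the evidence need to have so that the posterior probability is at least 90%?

891

Prior odds = 1/99.
Target odds = 0.9/0.1 = 9.
Required Bayes factor = 9 ÷ (1/99) = 891.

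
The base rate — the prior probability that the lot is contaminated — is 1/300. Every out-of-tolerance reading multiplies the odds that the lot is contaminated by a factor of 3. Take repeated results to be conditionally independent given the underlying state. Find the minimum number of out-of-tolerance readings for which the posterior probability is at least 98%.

9

Prior odds = (1/300)/(299/300) = 1/299.
Likelihood ratio per out-of-tolerance reading = 3.
Target posterior odds = 0.98/0.02 = 49.
Require 3ⁿ ≥ 49 ÷ (1/299) = 14651.
3⁸ = 6561 falls short of 14651 but 3⁹ = 19683 reaches it, so n = 9.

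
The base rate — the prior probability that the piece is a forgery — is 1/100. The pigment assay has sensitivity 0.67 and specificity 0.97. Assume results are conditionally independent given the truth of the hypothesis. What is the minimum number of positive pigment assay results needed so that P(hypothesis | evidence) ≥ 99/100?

Prior odds: 0.01 ÷ 0.99 = 1/99.
False-positive rate = 1 − 0.97 = 0.03; likelihood ratio of a positive = 0.67/0.03 = 67/3.
Target odds: 0.99 ÷ 0.01 = 99.
Require (67/3)ⁿ ≥ 99 ÷ (1/99) = 9801.
(67/3)² = 4489/9 falls short of 9801 but (67/3)³ = 300763/27 reaches it, so n = 3.

3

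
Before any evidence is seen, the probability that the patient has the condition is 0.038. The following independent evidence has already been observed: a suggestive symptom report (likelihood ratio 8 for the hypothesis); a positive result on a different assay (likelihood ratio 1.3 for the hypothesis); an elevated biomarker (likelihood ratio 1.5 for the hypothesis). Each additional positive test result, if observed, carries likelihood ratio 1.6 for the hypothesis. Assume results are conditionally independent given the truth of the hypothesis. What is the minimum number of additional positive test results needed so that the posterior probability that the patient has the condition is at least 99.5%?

13

Prior odds = 0.038/0.962 = 19/481.
Combined Bayes factor of the evidence already in hand = 8 × 1.3 × 1.5 = 15.6.
Odds after that evidence = (19/481) × 15.6 = 114/185.
Target odds = 0.995/0.005 = 199.
Need 1.6ⁿ ≥ 199 ÷ (114/185) = 36815/114.
1.6¹² ≈281.475 falls short of 36815/114 but 1.6¹³ ≈450.36 reaches it, so n = 13.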